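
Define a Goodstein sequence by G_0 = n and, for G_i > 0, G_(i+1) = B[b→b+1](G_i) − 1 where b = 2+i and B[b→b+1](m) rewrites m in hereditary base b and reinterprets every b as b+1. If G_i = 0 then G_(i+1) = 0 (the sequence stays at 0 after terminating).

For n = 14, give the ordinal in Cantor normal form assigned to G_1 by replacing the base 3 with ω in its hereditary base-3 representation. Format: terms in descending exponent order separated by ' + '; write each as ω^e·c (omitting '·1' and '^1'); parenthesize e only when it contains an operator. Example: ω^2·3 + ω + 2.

ω^(ω + 1) + ω^ω + 2

G_0=14  [base 2] 2^(2 + 1) + 2^2 + 2  →[2↦3]→  3^(3 + 1) + 3^3 + 3 = 111  −1 ⇒ G_1=110
G_1=110  [base 3] 3^(3 + 1) + 3^3 + 2  →[3↦4]→  4^(4 + 1) + 4^4 + 2 = 1282  −1 ⇒ G_2=1281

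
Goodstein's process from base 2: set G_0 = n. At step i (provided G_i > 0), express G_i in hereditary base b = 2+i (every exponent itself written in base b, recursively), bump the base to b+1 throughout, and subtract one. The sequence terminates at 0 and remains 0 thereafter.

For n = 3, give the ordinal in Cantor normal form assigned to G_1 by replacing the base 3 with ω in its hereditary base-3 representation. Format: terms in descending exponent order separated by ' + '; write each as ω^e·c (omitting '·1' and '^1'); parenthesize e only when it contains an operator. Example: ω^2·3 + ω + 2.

G_0=3  [base 2] 2 + 1  →[2↦3]→  3 + 1 = 4  −1 ⇒ G_1=3
G_1=3  [base 3] 3  →[3↦4]→  4 = 4  −1 ⇒ G_2=3

ω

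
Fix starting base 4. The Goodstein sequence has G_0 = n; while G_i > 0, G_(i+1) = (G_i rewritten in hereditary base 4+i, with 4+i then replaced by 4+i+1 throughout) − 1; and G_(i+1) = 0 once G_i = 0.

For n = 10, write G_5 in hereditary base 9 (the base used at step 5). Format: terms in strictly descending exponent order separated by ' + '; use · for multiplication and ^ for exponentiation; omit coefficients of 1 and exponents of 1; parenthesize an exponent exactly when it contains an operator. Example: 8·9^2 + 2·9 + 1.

9 + 4

i=0: 10 = 2·4 + 2 (b=4); 4→5: 2·5 + 2 = 12; 12−1 = 11
i=1: 11 = 2·5 + 1 (b=5); 5→6: 2·6 + 1 = 13; 13−1 = 12
i=2: 12 = 2·6 (b=6); 6→7: 2·7 = 14; 14−1 = 13
i=3: 13 = 7 + 6 (b=7); 7→8: 8 + 6 = 14; 14−1 = 13
i=4: 13 = 8 + 5 (b=8); 8→9: 9 + 5 = 14; 14−1 = 13
i=5: 13 = 9 + 4 (b=9); 9→10: 10 + 4 = 14; 14−1 = 13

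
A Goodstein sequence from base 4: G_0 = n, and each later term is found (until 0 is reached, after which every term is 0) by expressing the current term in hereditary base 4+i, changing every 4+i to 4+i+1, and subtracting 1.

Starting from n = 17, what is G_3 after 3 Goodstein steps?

39

G_0 = 17. HB_4(17) = 4^2 + 1. Bump = 26. G_1 = 25.
G_1 = 25. HB_5(25) = 5^2. Bump = 36. G_2 = 35.
G_2 = 35. HB_6(35) = 5·6 + 5. Bump = 40. G_3 = 39.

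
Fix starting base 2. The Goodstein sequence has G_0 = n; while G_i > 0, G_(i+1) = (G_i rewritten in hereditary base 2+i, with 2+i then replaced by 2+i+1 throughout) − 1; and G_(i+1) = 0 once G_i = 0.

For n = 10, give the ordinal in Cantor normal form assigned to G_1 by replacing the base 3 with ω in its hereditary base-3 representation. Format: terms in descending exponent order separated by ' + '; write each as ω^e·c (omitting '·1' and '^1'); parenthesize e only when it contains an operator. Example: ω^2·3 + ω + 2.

G_0 = 10. HB_2(10) = 2^(2 + 1) + 2. Bump = 84. G_1 = 83.
G_1 = 83. HB_3(83) = 3^(3 + 1) + 2. Bump = 1026. G_2 = 1025.

ω^(ω + 1) + 2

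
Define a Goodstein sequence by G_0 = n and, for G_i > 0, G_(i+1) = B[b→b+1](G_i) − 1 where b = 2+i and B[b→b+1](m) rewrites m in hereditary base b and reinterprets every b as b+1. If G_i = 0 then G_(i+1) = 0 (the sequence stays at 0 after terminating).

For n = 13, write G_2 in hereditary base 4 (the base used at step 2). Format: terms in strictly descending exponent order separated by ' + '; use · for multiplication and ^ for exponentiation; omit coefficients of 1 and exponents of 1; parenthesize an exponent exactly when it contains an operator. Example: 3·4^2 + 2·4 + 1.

4^(4 + 1) + 3·4^3 + 3·4^2 + 3·4 + 3

i=0: 13 = 2^(2 + 1) + 2^2 + 1 (b=2); 2→3: 3^(3 + 1) + 3^3 + 1 = 109; 109−1 = 108
i=1: 108 = 3^(3 + 1) + 3^3 (b=3); 3→4: 4^(4 + 1) + 4^4 = 1280; 1280−1 = 1279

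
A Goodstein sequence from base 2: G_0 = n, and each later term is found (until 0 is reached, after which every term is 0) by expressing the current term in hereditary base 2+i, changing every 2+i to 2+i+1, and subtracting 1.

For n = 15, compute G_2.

i=0: 15 = 2^(2 + 1) + 2^2 + 2 + 1 (b=2); 2→3: 3^(3 + 1) + 3^3 + 3 + 1 = 112; 112−1 = 111
i=1: 111 = 3^(3 + 1) + 3^3 + 3 (b=3); 3→4: 4^(4 + 1) + 4^4 + 4 = 1284; 1284−1 = 1283
i=2: 1283 = 4^(4 + 1) + 4^4 + 3 (b=4); 4→5: 5^(5 + 1) + 5^5 + 3 = 18753; 18753−1 = 18752

1283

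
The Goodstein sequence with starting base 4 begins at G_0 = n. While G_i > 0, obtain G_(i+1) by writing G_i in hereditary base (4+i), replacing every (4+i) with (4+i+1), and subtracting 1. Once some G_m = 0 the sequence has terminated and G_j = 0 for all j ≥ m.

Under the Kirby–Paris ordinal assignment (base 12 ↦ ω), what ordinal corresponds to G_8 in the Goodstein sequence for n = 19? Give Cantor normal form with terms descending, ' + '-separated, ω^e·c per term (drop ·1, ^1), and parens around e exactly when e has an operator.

i=0: 19 = 4^2 + 3 (b=4); 4→5: 5^2 + 3 = 28; 28−1 = 27
i=1: 27 = 5^2 + 2 (b=5); 5→6: 6^2 + 2 = 38; 38−1 = 37
i=2: 37 = 6^2 + 1 (b=6); 6→7: 7^2 + 1 = 50; 50−1 = 49
i=3: 49 = 7^2 (b=7); 7→8: 8^2 = 64; 64−1 = 63
i=4: 63 = 7·8 + 7 (b=8); 8→9: 7·9 + 7 = 70; 70−1 = 69
i=5: 69 = 7·9 + 6 (b=9); 9→10: 7·10 + 6 = 76; 76−1 = 75
i=6: 75 = 7·10 + 5 (b=10); 10→11: 7·11 + 5 = 82; 82−1 = 81
i=7: 81 = 7·11 + 4 (b=11); 11→12: 7·12 + 4 = 88; 88−1 = 87

ω·7 + 3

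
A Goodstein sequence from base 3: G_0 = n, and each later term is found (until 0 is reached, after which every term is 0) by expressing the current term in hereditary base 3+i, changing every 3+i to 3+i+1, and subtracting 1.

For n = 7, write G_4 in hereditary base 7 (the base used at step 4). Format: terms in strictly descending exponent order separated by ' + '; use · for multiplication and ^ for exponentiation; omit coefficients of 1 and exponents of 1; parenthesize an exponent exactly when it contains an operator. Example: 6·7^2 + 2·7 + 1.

G_0 = 7. HB_3(7) = 2·3 + 1. Bump = 9. G_1 = 8.
G_1 = 8. HB_4(8) = 2·4. Bump = 10. G_2 = 9.
G_2 = 9. HB_5(9) = 5 + 4. Bump = 10. G_3 = 9.
G_3 = 9. HB_6(9) = 6 + 3. Bump = 10. G_4 = 9.
G_4 = 9. HB_7(9) = 7 + 2. Bump = 10. G_5 = 9.

7 + 2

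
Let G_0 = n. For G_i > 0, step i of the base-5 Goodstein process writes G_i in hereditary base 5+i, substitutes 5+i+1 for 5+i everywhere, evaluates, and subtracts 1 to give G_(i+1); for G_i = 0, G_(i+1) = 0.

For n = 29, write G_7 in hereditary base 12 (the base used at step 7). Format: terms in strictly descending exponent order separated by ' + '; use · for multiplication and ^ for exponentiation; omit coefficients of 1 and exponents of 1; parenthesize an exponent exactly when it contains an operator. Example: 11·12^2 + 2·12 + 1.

9·12 + 7

i=0: 29 = 5^2 + 4 (b=5); 5→6: 6^2 + 4 = 40; 40−1 = 39
i=1: 39 = 6^2 + 3 (b=6); 6→7: 7^2 + 3 = 52; 52−1 = 51
i=2: 51 = 7^2 + 2 (b=7); 7→8: 8^2 + 2 = 66; 66−1 = 65
i=3: 65 = 8^2 + 1 (b=8); 8→9: 9^2 + 1 = 82; 82−1 = 81
i=4: 81 = 9^2 (b=9); 9→10: 10^2 = 100; 100−1 = 99
i=5: 99 = 9·10 + 9 (b=10); 10→11: 9·11 + 9 = 108; 108−1 = 107
i=6: 107 = 9·11 + 8 (b=11); 11→12: 9·12 + 8 = 116; 116−1 = 115
i=7: 115 = 9·12 + 7 (b=12); 12→13: 9·13 + 7 = 124; 124−1 = 123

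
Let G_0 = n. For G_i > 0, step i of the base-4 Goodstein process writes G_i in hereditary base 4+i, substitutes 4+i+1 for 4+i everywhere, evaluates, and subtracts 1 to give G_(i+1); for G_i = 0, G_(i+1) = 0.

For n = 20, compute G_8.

[0] 20 ≡ 4^2 + 4 (base 4). Lift 5: 30. −1: 29.
[1] 29 ≡ 5^2 + 4 (base 5). Lift 6: 40. −1: 39.
[2] 39 ≡ 6^2 + 3 (base 6). Lift 7: 52. −1: 51.
[3] 51 ≡ 7^2 + 2 (base 7). Lift 8: 66. −1: 65.
[4] 65 ≡ 8^2 + 1 (base 8). Lift 9: 82. −1: 81.
[5] 81 ≡ 9^2 (base 9). Lift 10: 100. −1: 99.
[6] 99 ≡ 9·10 + 9 (base 10). Lift 11: 108. −1: 107.
[7] 107 ≡ 9·11 + 8 (base 11). Lift 12: 116. −1: 115.
[8] 115 ≡ 9·12 + 7 (base 12). Lift 13: 124. −1: 123.

115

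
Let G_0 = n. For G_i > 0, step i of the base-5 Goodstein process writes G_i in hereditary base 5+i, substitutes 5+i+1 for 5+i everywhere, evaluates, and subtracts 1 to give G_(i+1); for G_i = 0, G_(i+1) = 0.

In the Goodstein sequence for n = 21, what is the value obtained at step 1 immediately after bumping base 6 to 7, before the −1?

28

base 5: 21 = 4·5 + 1; at 6: 4·6 + 1 = 25; next = 24
base 6: 24 = 4·6; at 7: 4·7 = 28; next = 27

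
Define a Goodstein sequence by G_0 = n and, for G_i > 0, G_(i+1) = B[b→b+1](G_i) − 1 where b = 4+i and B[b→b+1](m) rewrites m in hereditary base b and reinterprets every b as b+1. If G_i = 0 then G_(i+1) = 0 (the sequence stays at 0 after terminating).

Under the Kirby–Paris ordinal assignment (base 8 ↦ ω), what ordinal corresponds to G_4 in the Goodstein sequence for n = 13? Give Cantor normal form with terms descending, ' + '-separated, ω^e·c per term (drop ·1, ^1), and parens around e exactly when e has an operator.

ω·2 + 3

G_0 = 13. HB_4(13) = 3·4 + 1. Bump = 16. G_1 = 15.
G_1 = 15. HB_5(15) = 3·5. Bump = 18. G_2 = 17.
G_2 = 17. HB_6(17) = 2·6 + 5. Bump = 19. G_3 = 18.
G_3 = 18. HB_7(18) = 2·7 + 4. Bump = 20. G_4 = 19.
G_4 = 19. HB_8(19) = 2·8 + 3. Bump = 21. G_5 = 20.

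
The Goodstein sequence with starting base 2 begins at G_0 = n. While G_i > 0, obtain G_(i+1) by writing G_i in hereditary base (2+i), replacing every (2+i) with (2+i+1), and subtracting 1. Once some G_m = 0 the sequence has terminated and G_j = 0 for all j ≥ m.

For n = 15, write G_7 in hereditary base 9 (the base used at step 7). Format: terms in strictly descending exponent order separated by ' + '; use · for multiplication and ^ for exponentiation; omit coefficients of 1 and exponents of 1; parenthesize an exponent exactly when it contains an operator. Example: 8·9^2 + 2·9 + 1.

G_0=15  [base 2] 2^(2 + 1) + 2^2 + 2 + 1  →[2↦3]→  3^(3 + 1) + 3^3 + 3 + 1 = 112  −1 ⇒ G_1=111
G_1=111  [base 3] 3^(3 + 1) + 3^3 + 3  →[3↦4]→  4^(4 + 1) + 4^4 + 4 = 1284  −1 ⇒ G_2=1283
G_2=1283  [base 4] 4^(4 + 1) + 4^4 + 3  →[4↦5]→  5^(5 + 1) + 5^5 + 3 = 18753  −1 ⇒ G_3=18752
G_3=18752  [base 5] 5^(5 + 1) + 5^5 + 2  →[5↦6]→  6^(6 + 1) + 6^6 + 2 = 326594  −1 ⇒ G_4=326593
G_4=326593  [base 6] 6^(6 + 1) + 6^6 + 1  →[6↦7]→  7^(7 + 1) + 7^7 + 1 = 6588345  −1 ⇒ G_5=6588344
G_5=6588344  [base 7] 7^(7 + 1) + 7^7  →[7↦8]→  8^(8 + 1) + 8^8 = 150994944  −1 ⇒ G_6=150994943
G_6=150994943  [base 8] 8^(8 + 1) + 7·8^7 + 7·8^6 + 7·8^5 + 7·8^4 + 7·8^3 + 7·8^2 + 7·8 + 7  →[8↦9]→  9^(9 + 1) + 7·9^7 + 7·9^6 + 7·9^5 + 7·9^4 + 7·9^3 + 7·9^2 + 7·9 + 7 = 3524450281  −1 ⇒ G_7=3524450280

9^(9 + 1) + 7·9^7 + 7·9^6 + 7·9^5 + 7·9^4 + 7·9^3 + 7·9^2 + 7·9 + 6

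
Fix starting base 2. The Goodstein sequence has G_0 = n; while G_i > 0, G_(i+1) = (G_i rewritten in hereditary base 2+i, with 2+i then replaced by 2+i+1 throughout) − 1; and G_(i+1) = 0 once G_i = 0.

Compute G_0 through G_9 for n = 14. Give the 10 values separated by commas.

14, 110, 1281, 18750, 326591, 5862840, 134404971, 3487116548, 100000555551, 3138429262496

(0) 14|_2 = 2^(2 + 1) + 2^2 + 2 ↦ 3^(3 + 1) + 3^3 + 3|_3 = 111 ⇒ 110
(1) 110|_3 = 3^(3 + 1) + 3^3 + 2 ↦ 4^(4 + 1) + 4^4 + 2|_4 = 1282 ⇒ 1281
(2) 1281|_4 = 4^(4 + 1) + 4^4 + 1 ↦ 5^(5 + 1) + 5^5 + 1|_5 = 18751 ⇒ 18750
(3) 18750|_5 = 5^(5 + 1) + 5^5 ↦ 6^(6 + 1) + 6^6|_6 = 326592 ⇒ 326591
(4) 326591|_6 = 6^(6 + 1) + 5·6^5 + 5·6^4 + 5·6^3 + 5·6^2 + 5·6 + 5 ↦ 7^(7 + 1) + 5·7^5 + 5·7^4 + 5·7^3 + 5·7^2 + 5·7 + 5|_7 = 5862841 ⇒ 5862840
(5) 5862840|_7 = 7^(7 + 1) + 5·7^5 + 5·7^4 + 5·7^3 + 5·7^2 + 5·7 + 4 ↦ 8^(8 + 1) + 5·8^5 + 5·8^4 + 5·8^3 + 5·8^2 + 5·8 + 4|_8 = 134404972 ⇒ 134404971
(6) 134404971|_8 = 8^(8 + 1) + 5·8^5 + 5·8^4 + 5·8^3 + 5·8^2 + 5·8 + 3 ↦ 9^(9 + 1) + 5·9^5 + 5·9^4 + 5·9^3 + 5·9^2 + 5·9 + 3|_9 = 3487116549 ⇒ 3487116548
(7) 3487116548|_9 = 9^(9 + 1) + 5·9^5 + 5·9^4 + 5·9^3 + 5·9^2 + 5·9 + 2 ↦ 10^(10 + 1) + 5·10^5 + 5·10^4 + 5·10^3 + 5·10^2 + 5·10 + 2|_10 = 100000555552 ⇒ 100000555551
(8) 100000555551|_10 = 10^(10 + 1) + 5·10^5 + 5·10^4 + 5·10^3 + 5·10^2 + 5·10 + 1 ↦ 11^(11 + 1) + 5·11^5 + 5·11^4 + 5·11^3 + 5·11^2 + 5·11 + 1|_11 = 3138429262497 ⇒ 3138429262496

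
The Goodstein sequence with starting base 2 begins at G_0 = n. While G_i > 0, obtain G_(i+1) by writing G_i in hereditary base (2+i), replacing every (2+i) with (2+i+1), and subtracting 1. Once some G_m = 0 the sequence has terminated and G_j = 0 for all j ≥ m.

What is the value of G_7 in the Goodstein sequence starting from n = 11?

2749609302

base 2: 11 = 2^(2 + 1) + 2 + 1; at 3: 3^(3 + 1) + 3 + 1 = 85; next = 84
base 3: 84 = 3^(3 + 1) + 3; at 4: 4^(4 + 1) + 4 = 1028; next = 1027
base 4: 1027 = 4^(4 + 1) + 3; at 5: 5^(5 + 1) + 3 = 15628; next = 15627
base 5: 15627 = 5^(5 + 1) + 2; at 6: 6^(6 + 1) + 2 = 279938; next = 279937
base 6: 279937 = 6^(6 + 1) + 1; at 7: 7^(7 + 1) + 1 = 5764802; next = 5764801
base 7: 5764801 = 7^(7 + 1); at 8: 8^(8 + 1) = 134217728; next = 134217727
base 8: 134217727 = 7·8^8 + 7·8^7 + 7·8^6 + 7·8^5 + 7·8^4 + 7·8^3 + 7·8^2 + 7·8 + 7; at 9: 7·9^9 + 7·9^7 + 7·9^6 + 7·9^5 + 7·9^4 + 7·9^3 + 7·9^2 + 7·9 + 7 = 2749609303; next = 2749609302
base 9: 2749609302 = 7·9^9 + 7·9^7 + 7·9^6 + 7·9^5 + 7·9^4 + 7·9^3 + 7·9^2 + 7·9 + 6; at 10: 7·10^10 + 7·10^7 + 7·10^6 + 7·10^5 + 7·10^4 + 7·10^3 + 7·10^2 + 7·10 + 6 = 70077777776; next = 70077777775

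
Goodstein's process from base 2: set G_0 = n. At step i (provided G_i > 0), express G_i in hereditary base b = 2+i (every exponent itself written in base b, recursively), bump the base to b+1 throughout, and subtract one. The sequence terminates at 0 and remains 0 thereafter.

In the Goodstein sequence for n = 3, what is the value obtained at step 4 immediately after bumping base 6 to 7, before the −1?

1

G_0 = 3. HB_2(3) = 2 + 1. Bump = 4. G_1 = 3.
G_1 = 3. HB_3(3) = 3. Bump = 4. G_2 = 3.
G_2 = 3. HB_4(3) = 3. Bump = 3. G_3 = 2.
G_3 = 2. HB_5(2) = 2. Bump = 2. G_4 = 1.
G_4 = 1. HB_6(1) = 1. Bump = 1. G_5 = 0.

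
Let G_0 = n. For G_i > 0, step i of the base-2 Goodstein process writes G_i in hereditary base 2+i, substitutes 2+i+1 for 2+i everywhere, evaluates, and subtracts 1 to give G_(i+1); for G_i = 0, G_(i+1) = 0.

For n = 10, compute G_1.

i=0: 10 = 2^(2 + 1) + 2 (b=2); 2→3: 3^(3 + 1) + 3 = 84; 84−1 = 83
i=1: 83 = 3^(3 + 1) + 2 (b=3); 3→4: 4^(4 + 1) + 2 = 1026; 1026−1 = 1025

83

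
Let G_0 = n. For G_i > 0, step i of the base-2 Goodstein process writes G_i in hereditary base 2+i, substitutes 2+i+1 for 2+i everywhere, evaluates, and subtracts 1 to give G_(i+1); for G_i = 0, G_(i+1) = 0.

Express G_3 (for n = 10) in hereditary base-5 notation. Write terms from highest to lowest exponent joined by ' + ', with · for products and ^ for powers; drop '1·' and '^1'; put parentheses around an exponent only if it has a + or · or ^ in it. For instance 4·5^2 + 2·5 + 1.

5^(5 + 1)

base 2: 10 = 2^(2 + 1) + 2; at 3: 3^(3 + 1) + 3 = 84; next = 83
base 3: 83 = 3^(3 + 1) + 2; at 4: 4^(4 + 1) + 2 = 1026; next = 1025
base 4: 1025 = 4^(4 + 1) + 1; at 5: 5^(5 + 1) + 1 = 15626; next = 15625
base 5: 15625 = 5^(5 + 1); at 6: 6^(6 + 1) = 279936; next = 279935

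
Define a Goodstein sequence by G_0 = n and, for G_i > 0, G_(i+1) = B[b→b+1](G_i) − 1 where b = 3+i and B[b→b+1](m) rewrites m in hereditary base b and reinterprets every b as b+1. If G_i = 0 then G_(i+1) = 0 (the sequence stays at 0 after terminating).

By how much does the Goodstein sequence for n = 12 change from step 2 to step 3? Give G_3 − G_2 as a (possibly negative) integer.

10

base 3: 12 = 3^2 + 3; at 4: 4^2 + 4 = 20; next = 19
base 4: 19 = 4^2 + 3; at 5: 5^2 + 3 = 28; next = 27
base 5: 27 = 5^2 + 2; at 6: 6^2 + 2 = 38; next = 37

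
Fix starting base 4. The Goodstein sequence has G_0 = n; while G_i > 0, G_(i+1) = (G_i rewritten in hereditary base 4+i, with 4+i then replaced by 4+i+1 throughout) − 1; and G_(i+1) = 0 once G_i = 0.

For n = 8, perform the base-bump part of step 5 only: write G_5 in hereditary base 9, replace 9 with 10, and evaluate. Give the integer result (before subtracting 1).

10

8 —HB4→ 2·4 —bump→ 2·5 = 10 —(−1)→ 9
9 —HB5→ 5 + 4 —bump→ 6 + 4 = 10 —(−1)→ 9
9 —HB6→ 6 + 3 —bump→ 7 + 3 = 10 —(−1)→ 9
9 —HB7→ 7 + 2 —bump→ 8 + 2 = 10 —(−1)→ 9
9 —HB8→ 8 + 1 —bump→ 9 + 1 = 10 —(−1)→ 9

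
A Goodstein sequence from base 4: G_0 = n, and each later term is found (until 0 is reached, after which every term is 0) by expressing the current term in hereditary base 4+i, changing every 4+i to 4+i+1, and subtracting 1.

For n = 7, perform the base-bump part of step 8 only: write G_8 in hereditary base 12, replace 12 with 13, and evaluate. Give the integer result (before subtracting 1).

3

base 4: 7 = 4 + 3; at 5: 5 + 3 = 8; next = 7
base 5: 7 = 5 + 2; at 6: 6 + 2 = 8; next = 7
base 6: 7 = 6 + 1; at 7: 7 + 1 = 8; next = 7
base 7: 7 = 7; at 8: 8 = 8; next = 7
base 8: 7 = 7; at 9: 7 = 7; next = 6
base 9: 6 = 6; at 10: 6 = 6; next = 5
base 10: 5 = 5; at 11: 5 = 5; next = 4
base 11: 4 = 4; at 12: 4 = 4; next = 3
base 12: 3 = 3; at 13: 3 = 3; next = 2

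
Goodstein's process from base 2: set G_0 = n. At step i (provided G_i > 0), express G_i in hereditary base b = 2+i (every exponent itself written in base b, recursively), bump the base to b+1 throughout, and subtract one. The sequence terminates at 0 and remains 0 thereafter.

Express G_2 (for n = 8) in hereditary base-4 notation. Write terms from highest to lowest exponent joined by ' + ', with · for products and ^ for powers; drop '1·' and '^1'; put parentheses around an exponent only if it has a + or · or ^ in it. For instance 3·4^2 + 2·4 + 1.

2·4^4 + 2·4^2 + 2·4 + 1

(0) 8|_2 = 2^(2 + 1) ↦ 3^(3 + 1)|_3 = 81 ⇒ 80
(1) 80|_3 = 2·3^3 + 2·3^2 + 2·3 + 2 ↦ 2·4^4 + 2·4^2 + 2·4 + 2|_4 = 554 ⇒ 553
(2) 553|_4 = 2·4^4 + 2·4^2 + 2·4 + 1 ↦ 2·5^5 + 2·5^2 + 2·5 + 1|_5 = 6311 ⇒ 6310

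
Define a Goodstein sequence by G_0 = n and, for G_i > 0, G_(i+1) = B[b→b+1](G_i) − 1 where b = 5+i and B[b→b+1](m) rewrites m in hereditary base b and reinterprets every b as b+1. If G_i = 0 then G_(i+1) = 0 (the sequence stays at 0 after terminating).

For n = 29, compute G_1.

39

G_0=29  [base 5] 5^2 + 4  →[5↦6]→  6^2 + 4 = 40  −1 ⇒ G_1=39
G_1=39  [base 6] 6^2 + 3  →[6↦7]→  7^2 + 3 = 52  −1 ⇒ G_2=51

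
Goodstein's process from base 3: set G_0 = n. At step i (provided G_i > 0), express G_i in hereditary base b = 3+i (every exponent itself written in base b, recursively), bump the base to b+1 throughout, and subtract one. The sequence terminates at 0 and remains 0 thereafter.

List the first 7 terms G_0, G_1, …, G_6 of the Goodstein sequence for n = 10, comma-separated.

10, 16, 24, 27, 30, 33, 36

base 3: 10 = 3^2 + 1; at 4: 4^2 + 1 = 17; next = 16
base 4: 16 = 4^2; at 5: 5^2 = 25; next = 24
base 5: 24 = 4·5 + 4; at 6: 4·6 + 4 = 28; next = 27
base 6: 27 = 4·6 + 3; at 7: 4·7 + 3 = 31; next = 30
base 7: 30 = 4·7 + 2; at 8: 4·8 + 2 = 34; next = 33
base 8: 33 = 4·8 + 1; at 9: 4·9 + 1 = 37; next = 36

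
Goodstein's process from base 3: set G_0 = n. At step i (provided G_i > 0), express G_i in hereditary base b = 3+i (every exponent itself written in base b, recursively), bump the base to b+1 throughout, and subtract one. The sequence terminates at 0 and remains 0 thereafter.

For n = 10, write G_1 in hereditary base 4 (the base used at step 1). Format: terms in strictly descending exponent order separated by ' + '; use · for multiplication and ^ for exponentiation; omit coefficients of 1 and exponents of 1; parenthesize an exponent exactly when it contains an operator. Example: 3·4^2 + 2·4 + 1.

4^2

base 3: 10 = 3^2 + 1; at 4: 4^2 + 1 = 17; next = 16
base 4: 16 = 4^2; at 5: 5^2 = 25; next = 24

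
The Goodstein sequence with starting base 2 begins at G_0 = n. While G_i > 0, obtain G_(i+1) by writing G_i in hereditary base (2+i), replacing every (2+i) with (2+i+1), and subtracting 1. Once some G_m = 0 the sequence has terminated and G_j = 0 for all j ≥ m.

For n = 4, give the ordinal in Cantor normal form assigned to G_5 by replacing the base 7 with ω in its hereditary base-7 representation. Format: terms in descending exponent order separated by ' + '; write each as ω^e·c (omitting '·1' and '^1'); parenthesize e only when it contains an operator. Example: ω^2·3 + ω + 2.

(0) 4|_2 = 2^2 ↦ 3^3|_3 = 27 ⇒ 26
(1) 26|_3 = 2·3^2 + 2·3 + 2 ↦ 2·4^2 + 2·4 + 2|_4 = 42 ⇒ 41
(2) 41|_4 = 2·4^2 + 2·4 + 1 ↦ 2·5^2 + 2·5 + 1|_5 = 61 ⇒ 60
(3) 60|_5 = 2·5^2 + 2·5 ↦ 2·6^2 + 2·6|_6 = 84 ⇒ 83
(4) 83|_6 = 2·6^2 + 6 + 5 ↦ 2·7^2 + 7 + 5|_7 = 110 ⇒ 109
(5) 109|_7 = 2·7^2 + 7 + 4 ↦ 2·8^2 + 8 + 4|_8 = 140 ⇒ 139

ω^2·2 + ω + 4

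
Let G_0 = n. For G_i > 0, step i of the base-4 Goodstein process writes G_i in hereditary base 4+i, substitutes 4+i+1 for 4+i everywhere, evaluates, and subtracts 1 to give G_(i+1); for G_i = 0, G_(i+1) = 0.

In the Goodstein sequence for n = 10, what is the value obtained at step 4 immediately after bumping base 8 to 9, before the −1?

14

G_0=10  [base 4] 2·4 + 2  →[4↦5]→  2·5 + 2 = 12  −1 ⇒ G_1=11
G_1=11  [base 5] 2·5 + 1  →[5↦6]→  2·6 + 1 = 13  −1 ⇒ G_2=12
G_2=12  [base 6] 2·6  →[6↦7]→  2·7 = 14  −1 ⇒ G_3=13
G_3=13  [base 7] 7 + 6  →[7↦8]→  8 + 6 = 14  −1 ⇒ G_4=13
G_4=13  [base 8] 8 + 5  →[8↦9]→  9 + 5 = 14  −1 ⇒ G_5=13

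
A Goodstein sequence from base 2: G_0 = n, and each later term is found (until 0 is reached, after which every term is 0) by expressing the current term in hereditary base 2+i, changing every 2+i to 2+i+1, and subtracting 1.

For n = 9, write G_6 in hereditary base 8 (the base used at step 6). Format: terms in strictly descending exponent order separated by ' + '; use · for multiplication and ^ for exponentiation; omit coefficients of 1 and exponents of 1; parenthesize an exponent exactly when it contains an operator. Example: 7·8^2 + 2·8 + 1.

[0] 9 ≡ 2^(2 + 1) + 1 (base 2). Lift 3: 82. −1: 81.
[1] 81 ≡ 3^(3 + 1) (base 3). Lift 4: 1024. −1: 1023.
[2] 1023 ≡ 3·4^4 + 3·4^3 + 3·4^2 + 3·4 + 3 (base 4). Lift 5: 9843. −1: 9842.
[3] 9842 ≡ 3·5^5 + 3·5^3 + 3·5^2 + 3·5 + 2 (base 5). Lift 6: 140744. −1: 140743.
[4] 140743 ≡ 3·6^6 + 3·6^3 + 3·6^2 + 3·6 + 1 (base 6). Lift 7: 2471827. −1: 2471826.
[5] 2471826 ≡ 3·7^7 + 3·7^3 + 3·7^2 + 3·7 (base 7). Lift 8: 50333400. −1: 50333399.

3·8^8 + 3·8^3 + 3·8^2 + 2·8 + 7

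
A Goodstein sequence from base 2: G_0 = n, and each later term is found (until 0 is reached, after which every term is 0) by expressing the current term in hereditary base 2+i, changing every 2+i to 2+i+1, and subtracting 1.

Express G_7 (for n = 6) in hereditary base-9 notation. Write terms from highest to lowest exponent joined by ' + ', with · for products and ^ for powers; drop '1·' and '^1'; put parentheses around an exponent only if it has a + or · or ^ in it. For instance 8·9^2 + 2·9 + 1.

5·9^5 + 5·9^4 + 5·9^3 + 5·9^2 + 5·9 + 2

G_0 = 6. HB_2(6) = 2^2 + 2. Bump = 30. G_1 = 29.
G_1 = 29. HB_3(29) = 3^3 + 2. Bump = 258. G_2 = 257.
G_2 = 257. HB_4(257) = 4^4 + 1. Bump = 3126. G_3 = 3125.
G_3 = 3125. HB_5(3125) = 5^5. Bump = 46656. G_4 = 46655.
G_4 = 46655. HB_6(46655) = 5·6^5 + 5·6^4 + 5·6^3 + 5·6^2 + 5·6 + 5. Bump = 98040. G_5 = 98039.
G_5 = 98039. HB_7(98039) = 5·7^5 + 5·7^4 + 5·7^3 + 5·7^2 + 5·7 + 4. Bump = 187244. G_6 = 187243.
G_6 = 187243. HB_8(187243) = 5·8^5 + 5·8^4 + 5·8^3 + 5·8^2 + 5·8 + 3. Bump = 332148. G_7 = 332147.
G_7 = 332147. HB_9(332147) = 5·9^5 + 5·9^4 + 5·9^3 + 5·9^2 + 5·9 + 2. Bump = 555552. G_8 = 555551.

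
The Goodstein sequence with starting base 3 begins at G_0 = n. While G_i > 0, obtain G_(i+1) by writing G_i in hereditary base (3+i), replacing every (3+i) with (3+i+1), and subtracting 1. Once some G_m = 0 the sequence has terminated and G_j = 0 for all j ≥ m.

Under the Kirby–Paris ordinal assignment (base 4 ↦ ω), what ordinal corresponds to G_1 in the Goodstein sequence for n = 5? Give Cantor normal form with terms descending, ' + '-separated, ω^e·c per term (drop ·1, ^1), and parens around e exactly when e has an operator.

ω + 1

5 —HB3→ 3 + 2 —bump→ 4 + 2 = 6 —(−1)→ 5
5 —HB4→ 4 + 1 —bump→ 5 + 1 = 6 —(−1)→ 5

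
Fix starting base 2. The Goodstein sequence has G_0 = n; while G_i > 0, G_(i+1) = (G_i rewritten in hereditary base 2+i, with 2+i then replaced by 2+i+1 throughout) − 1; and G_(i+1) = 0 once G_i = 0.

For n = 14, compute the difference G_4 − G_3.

307841

G_0 = 14. HB_2(14) = 2^(2 + 1) + 2^2 + 2. Bump = 111. G_1 = 110.
G_1 = 110. HB_3(110) = 3^(3 + 1) + 3^3 + 2. Bump = 1282. G_2 = 1281.
G_2 = 1281. HB_4(1281) = 4^(4 + 1) + 4^4 + 1. Bump = 18751. G_3 = 18750.
G_3 = 18750. HB_5(18750) = 5^(5 + 1) + 5^5. Bump = 326592. G_4 = 326591.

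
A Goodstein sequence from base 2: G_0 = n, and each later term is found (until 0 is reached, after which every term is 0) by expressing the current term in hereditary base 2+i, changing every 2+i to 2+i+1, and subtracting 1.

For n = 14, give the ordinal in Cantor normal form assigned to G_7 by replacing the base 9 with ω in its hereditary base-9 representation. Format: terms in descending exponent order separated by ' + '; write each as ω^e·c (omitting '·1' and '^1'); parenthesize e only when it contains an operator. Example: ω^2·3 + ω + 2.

14 —HB2→ 2^(2 + 1) + 2^2 + 2 —bump→ 3^(3 + 1) + 3^3 + 3 = 111 —(−1)→ 110
110 —HB3→ 3^(3 + 1) + 3^3 + 2 —bump→ 4^(4 + 1) + 4^4 + 2 = 1282 —(−1)→ 1281
1281 —HB4→ 4^(4 + 1) + 4^4 + 1 —bump→ 5^(5 + 1) + 5^5 + 1 = 18751 —(−1)→ 18750
18750 —HB5→ 5^(5 + 1) + 5^5 —bump→ 6^(6 + 1) + 6^6 = 326592 —(−1)→ 326591
326591 —HB6→ 6^(6 + 1) + 5·6^5 + 5·6^4 + 5·6^3 + 5·6^2 + 5·6 + 5 —bump→ 7^(7 + 1) + 5·7^5 + 5·7^4 + 5·7^3 + 5·7^2 + 5·7 + 5 = 5862841 —(−1)→ 5862840
5862840 —HB7→ 7^(7 + 1) + 5·7^5 + 5·7^4 + 5·7^3 + 5·7^2 + 5·7 + 4 —bump→ 8^(8 + 1) + 5·8^5 + 5·8^4 + 5·8^3 + 5·8^2 + 5·8 + 4 = 134404972 —(−1)→ 134404971
134404971 —HB8→ 8^(8 + 1) + 5·8^5 + 5·8^4 + 5·8^3 + 5·8^2 + 5·8 + 3 —bump→ 9^(9 + 1) + 5·9^5 + 5·9^4 + 5·9^3 + 5·9^2 + 5·9 + 3 = 3487116549 —(−1)→ 3487116548
3487116548 —HB9→ 9^(9 + 1) + 5·9^5 + 5·9^4 + 5·9^3 + 5·9^2 + 5·9 + 2 —bump→ 10^(10 + 1) + 5·10^5 + 5·10^4 + 5·10^3 + 5·10^2 + 5·10 + 2 = 100000555552 —(−1)→ 100000555551

ω^(ω + 1) + ω^5·5 + ω^4·5 + ω^3·5 + ω^2·5 + ω·5 + 2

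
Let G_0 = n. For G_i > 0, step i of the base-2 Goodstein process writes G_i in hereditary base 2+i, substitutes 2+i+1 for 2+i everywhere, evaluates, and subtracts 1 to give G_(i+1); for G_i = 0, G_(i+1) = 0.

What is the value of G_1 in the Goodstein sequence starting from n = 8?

80

G_0 = 8. HB_2(8) = 2^(2 + 1). Bump = 81. G_1 = 80.
G_1 = 80. HB_3(80) = 2·3^3 + 2·3^2 + 2·3 + 2. Bump = 554. G_2 = 553.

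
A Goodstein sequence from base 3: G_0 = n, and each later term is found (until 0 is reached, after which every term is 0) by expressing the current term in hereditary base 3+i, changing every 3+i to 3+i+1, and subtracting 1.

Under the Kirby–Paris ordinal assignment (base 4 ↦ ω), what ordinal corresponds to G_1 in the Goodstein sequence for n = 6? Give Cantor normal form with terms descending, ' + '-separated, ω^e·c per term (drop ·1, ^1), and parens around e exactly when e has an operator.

ω + 3

base 3: 6 = 2·3; at 4: 2·4 = 8; next = 7
base 4: 7 = 4 + 3; at 5: 5 + 3 = 8; next = 7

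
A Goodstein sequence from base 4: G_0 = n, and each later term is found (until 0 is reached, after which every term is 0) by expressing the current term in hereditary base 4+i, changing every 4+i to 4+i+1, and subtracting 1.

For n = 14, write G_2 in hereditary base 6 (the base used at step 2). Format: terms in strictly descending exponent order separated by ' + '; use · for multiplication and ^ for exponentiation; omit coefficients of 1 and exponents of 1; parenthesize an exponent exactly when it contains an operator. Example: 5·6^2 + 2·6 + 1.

3·6

G_0 = 14. HB_4(14) = 3·4 + 2. Bump = 17. G_1 = 16.
G_1 = 16. HB_5(16) = 3·5 + 1. Bump = 19. G_2 = 18.
G_2 = 18. HB_6(18) = 3·6. Bump = 21. G_3 = 20.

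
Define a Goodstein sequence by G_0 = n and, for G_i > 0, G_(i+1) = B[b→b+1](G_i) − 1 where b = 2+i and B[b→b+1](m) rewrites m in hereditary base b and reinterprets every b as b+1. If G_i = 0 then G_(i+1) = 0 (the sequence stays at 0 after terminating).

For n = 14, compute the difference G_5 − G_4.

5536249

G_0 = 14. HB_2(14) = 2^(2 + 1) + 2^2 + 2. Bump = 111. G_1 = 110.
G_1 = 110. HB_3(110) = 3^(3 + 1) + 3^3 + 2. Bump = 1282. G_2 = 1281.
G_2 = 1281. HB_4(1281) = 4^(4 + 1) + 4^4 + 1. Bump = 18751. G_3 = 18750.
G_3 = 18750. HB_5(18750) = 5^(5 + 1) + 5^5. Bump = 326592. G_4 = 326591.
G_4 = 326591. HB_6(326591) = 6^(6 + 1) + 5·6^5 + 5·6^4 + 5·6^3 + 5·6^2 + 5·6 + 5. Bump = 5862841. G_5 = 5862840.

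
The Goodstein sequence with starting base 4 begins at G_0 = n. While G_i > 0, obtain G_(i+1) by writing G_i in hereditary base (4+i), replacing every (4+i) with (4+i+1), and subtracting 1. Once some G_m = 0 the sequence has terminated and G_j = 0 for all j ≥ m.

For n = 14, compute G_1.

16

(0) 14|_4 = 3·4 + 2 ↦ 3·5 + 2|_5 = 17 ⇒ 16
(1) 16|_5 = 3·5 + 1 ↦ 3·6 + 1|_6 = 19 ⇒ 18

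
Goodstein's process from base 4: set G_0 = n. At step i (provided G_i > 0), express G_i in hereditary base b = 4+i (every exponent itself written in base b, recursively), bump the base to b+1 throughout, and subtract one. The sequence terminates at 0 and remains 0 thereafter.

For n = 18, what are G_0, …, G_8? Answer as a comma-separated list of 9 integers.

step 0: 18 = 4^2 + 2; sub 5 for 4: 5^2 + 2; = 27; G_1 = 27−1 = 26
step 1: 26 = 5^2 + 1; sub 6 for 5: 6^2 + 1; = 37; G_2 = 37−1 = 36
step 2: 36 = 6^2; sub 7 for 6: 7^2; = 49; G_3 = 49−1 = 48
step 3: 48 = 6·7 + 6; sub 8 for 7: 6·8 + 6; = 54; G_4 = 54−1 = 53
step 4: 53 = 6·8 + 5; sub 9 for 8: 6·9 + 5; = 59; G_5 = 59−1 = 58
step 5: 58 = 6·9 + 4; sub 10 for 9: 6·10 + 4; = 64; G_6 = 64−1 = 63
step 6: 63 = 6·10 + 3; sub 11 for 10: 6·11 + 3; = 69; G_7 = 69−1 = 68
step 7: 68 = 6·11 + 2; sub 12 for 11: 6·12 + 2; = 74; G_8 = 74−1 = 73

18, 26, 36, 48, 53, 58, 63, 68, 73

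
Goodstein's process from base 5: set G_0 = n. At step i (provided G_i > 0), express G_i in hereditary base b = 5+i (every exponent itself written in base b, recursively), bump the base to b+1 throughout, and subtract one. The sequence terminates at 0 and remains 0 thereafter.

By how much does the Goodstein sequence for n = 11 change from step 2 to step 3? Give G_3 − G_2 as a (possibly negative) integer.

0

G_0=11  [base 5] 2·5 + 1  →[5↦6]→  2·6 + 1 = 13  −1 ⇒ G_1=12
G_1=12  [base 6] 2·6  →[6↦7]→  2·7 = 14  −1 ⇒ G_2=13
G_2=13  [base 7] 7 + 6  →[7↦8]→  8 + 6 = 14  −1 ⇒ G_3=13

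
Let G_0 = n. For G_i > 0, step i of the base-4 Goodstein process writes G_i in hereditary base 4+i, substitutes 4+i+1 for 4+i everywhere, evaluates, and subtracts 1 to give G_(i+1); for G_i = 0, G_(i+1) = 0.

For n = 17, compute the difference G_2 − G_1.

10

step 0: 17 = 4^2 + 1; sub 5 for 4: 5^2 + 1; = 26; G_1 = 26−1 = 25
step 1: 25 = 5^2; sub 6 for 5: 6^2; = 36; G_2 = 36−1 = 35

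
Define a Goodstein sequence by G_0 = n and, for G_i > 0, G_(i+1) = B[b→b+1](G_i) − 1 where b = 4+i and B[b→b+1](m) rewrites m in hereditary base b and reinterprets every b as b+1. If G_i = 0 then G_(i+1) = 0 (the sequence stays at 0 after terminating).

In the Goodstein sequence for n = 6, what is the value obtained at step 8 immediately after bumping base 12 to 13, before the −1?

1

base 4: 6 = 4 + 2; at 5: 5 + 2 = 7; next = 6
base 5: 6 = 5 + 1; at 6: 6 + 1 = 7; next = 6
base 6: 6 = 6; at 7: 7 = 7; next = 6
base 7: 6 = 6; at 8: 6 = 6; next = 5
base 8: 5 = 5; at 9: 5 = 5; next = 4
base 9: 4 = 4; at 10: 4 = 4; next = 3
base 10: 3 = 3; at 11: 3 = 3; next = 2
base 11: 2 = 2; at 12: 2 = 2; next = 1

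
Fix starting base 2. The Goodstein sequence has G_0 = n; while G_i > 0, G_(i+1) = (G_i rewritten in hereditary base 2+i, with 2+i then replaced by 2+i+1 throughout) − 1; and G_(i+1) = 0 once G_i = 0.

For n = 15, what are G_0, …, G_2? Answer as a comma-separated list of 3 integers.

(0) 15|_2 = 2^(2 + 1) + 2^2 + 2 + 1 ↦ 3^(3 + 1) + 3^3 + 3 + 1|_3 = 112 ⇒ 111
(1) 111|_3 = 3^(3 + 1) + 3^3 + 3 ↦ 4^(4 + 1) + 4^4 + 4|_4 = 1284 ⇒ 1283

15, 111, 1283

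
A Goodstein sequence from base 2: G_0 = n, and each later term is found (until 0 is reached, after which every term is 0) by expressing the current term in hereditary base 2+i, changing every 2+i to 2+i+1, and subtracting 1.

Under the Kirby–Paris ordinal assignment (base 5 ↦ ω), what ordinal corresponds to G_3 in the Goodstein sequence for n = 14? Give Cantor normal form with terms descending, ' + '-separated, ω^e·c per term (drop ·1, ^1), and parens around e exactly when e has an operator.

ω^(ω + 1) + ω^ω

step 0: 14 = 2^(2 + 1) + 2^2 + 2; sub 3 for 2: 3^(3 + 1) + 3^3 + 3; = 111; G_1 = 111−1 = 110
step 1: 110 = 3^(3 + 1) + 3^3 + 2; sub 4 for 3: 4^(4 + 1) + 4^4 + 2; = 1282; G_2 = 1282−1 = 1281
step 2: 1281 = 4^(4 + 1) + 4^4 + 1; sub 5 for 4: 5^(5 + 1) + 5^5 + 1; = 18751; G_3 = 18751−1 = 18750
step 3: 18750 = 5^(5 + 1) + 5^5; sub 6 for 5: 6^(6 + 1) + 6^6; = 326592; G_4 = 326592−1 = 326591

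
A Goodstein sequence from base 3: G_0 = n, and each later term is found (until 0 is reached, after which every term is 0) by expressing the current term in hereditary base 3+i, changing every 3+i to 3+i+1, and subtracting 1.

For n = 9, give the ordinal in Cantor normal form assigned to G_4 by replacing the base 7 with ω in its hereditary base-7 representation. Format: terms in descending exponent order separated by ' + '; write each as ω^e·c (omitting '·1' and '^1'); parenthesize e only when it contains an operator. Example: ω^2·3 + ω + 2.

ω·3

G_0=9  [base 3] 3^2  →[3↦4]→  4^2 = 16  −1 ⇒ G_1=15
G_1=15  [base 4] 3·4 + 3  →[4↦5]→  3·5 + 3 = 18  −1 ⇒ G_2=17
G_2=17  [base 5] 3·5 + 2  →[5↦6]→  3·6 + 2 = 20  −1 ⇒ G_3=19
G_3=19  [base 6] 3·6 + 1  →[6↦7]→  3·7 + 1 = 22  −1 ⇒ G_4=21
G_4=21  [base 7] 3·7  →[7↦8]→  3·8 = 24  −1 ⇒ G_5=23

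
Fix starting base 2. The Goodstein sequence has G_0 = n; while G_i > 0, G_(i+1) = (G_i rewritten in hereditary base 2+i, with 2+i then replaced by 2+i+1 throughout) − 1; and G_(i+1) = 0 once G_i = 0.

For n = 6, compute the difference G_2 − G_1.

228

base 2: 6 = 2^2 + 2; at 3: 3^3 + 3 = 30; next = 29
base 3: 29 = 3^3 + 2; at 4: 4^4 + 2 = 258; next = 257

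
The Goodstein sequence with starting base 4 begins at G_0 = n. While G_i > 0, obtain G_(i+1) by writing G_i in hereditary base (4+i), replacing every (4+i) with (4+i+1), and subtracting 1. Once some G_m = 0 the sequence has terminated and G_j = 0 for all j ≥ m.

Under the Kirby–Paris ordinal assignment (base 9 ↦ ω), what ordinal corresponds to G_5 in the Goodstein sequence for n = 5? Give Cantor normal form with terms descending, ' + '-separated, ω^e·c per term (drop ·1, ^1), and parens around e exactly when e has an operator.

G_0=5  [base 4] 4 + 1  →[4↦5]→  5 + 1 = 6  −1 ⇒ G_1=5
G_1=5  [base 5] 5  →[5↦6]→  6 = 6  −1 ⇒ G_2=5
G_2=5  [base 6] 5  →[6↦7]→  5 = 5  −1 ⇒ G_3=4
G_3=4  [base 7] 4  →[7↦8]→  4 = 4  −1 ⇒ G_4=3
G_4=3  [base 8] 3  →[8↦9]→  3 = 3  −1 ⇒ G_5=2
G_5=2  [base 9] 2  →[9↦10]→  2 = 2  −1 ⇒ G_6=1

2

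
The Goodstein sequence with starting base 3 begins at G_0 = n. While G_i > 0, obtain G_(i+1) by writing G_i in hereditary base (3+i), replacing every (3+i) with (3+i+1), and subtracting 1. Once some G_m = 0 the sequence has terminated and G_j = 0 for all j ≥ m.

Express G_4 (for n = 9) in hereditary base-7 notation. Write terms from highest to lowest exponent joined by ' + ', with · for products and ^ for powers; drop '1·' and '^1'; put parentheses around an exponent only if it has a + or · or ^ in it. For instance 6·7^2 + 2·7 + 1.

3·7

G_0=9  [base 3] 3^2  →[3↦4]→  4^2 = 16  −1 ⇒ G_1=15
G_1=15  [base 4] 3·4 + 3  →[4↦5]→  3·5 + 3 = 18  −1 ⇒ G_2=17
G_2=17  [base 5] 3·5 + 2  →[5↦6]→  3·6 + 2 = 20  −1 ⇒ G_3=19
G_3=19  [base 6] 3·6 + 1  →[6↦7]→  3·7 + 1 = 22  −1 ⇒ G_4=21
G_4=21  [base 7] 3·7  →[7↦8]→  3·8 = 24  −1 ⇒ G_5=23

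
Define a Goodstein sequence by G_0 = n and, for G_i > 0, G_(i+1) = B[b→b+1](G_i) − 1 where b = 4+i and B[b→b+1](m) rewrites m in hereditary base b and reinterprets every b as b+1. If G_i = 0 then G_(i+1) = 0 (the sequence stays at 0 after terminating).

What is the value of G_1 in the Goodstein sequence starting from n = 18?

i=0: 18 = 4^2 + 2 (b=4); 4→5: 5^2 + 2 = 27; 27−1 = 26
i=1: 26 = 5^2 + 1 (b=5); 5→6: 6^2 + 1 = 37; 37−1 = 36

26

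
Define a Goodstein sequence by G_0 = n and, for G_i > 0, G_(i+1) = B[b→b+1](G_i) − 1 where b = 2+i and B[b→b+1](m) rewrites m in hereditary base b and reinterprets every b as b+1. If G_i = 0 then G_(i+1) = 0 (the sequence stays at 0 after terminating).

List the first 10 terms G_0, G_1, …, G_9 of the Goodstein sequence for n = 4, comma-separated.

base 2: 4 = 2^2; at 3: 3^3 = 27; next = 26
base 3: 26 = 2·3^2 + 2·3 + 2; at 4: 2·4^2 + 2·4 + 2 = 42; next = 41
base 4: 41 = 2·4^2 + 2·4 + 1; at 5: 2·5^2 + 2·5 + 1 = 61; next = 60
base 5: 60 = 2·5^2 + 2·5; at 6: 2·6^2 + 2·6 = 84; next = 83
base 6: 83 = 2·6^2 + 6 + 5; at 7: 2·7^2 + 7 + 5 = 110; next = 109
base 7: 109 = 2·7^2 + 7 + 4; at 8: 2·8^2 + 8 + 4 = 140; next = 139
base 8: 139 = 2·8^2 + 8 + 3; at 9: 2·9^2 + 9 + 3 = 174; next = 173
base 9: 173 = 2·9^2 + 9 + 2; at 10: 2·10^2 + 10 + 2 = 212; next = 211
base 10: 211 = 2·10^2 + 10 + 1; at 11: 2·11^2 + 11 + 1 = 254; next = 253

4, 26, 41, 60, 83, 109, 139, 173, 211, 253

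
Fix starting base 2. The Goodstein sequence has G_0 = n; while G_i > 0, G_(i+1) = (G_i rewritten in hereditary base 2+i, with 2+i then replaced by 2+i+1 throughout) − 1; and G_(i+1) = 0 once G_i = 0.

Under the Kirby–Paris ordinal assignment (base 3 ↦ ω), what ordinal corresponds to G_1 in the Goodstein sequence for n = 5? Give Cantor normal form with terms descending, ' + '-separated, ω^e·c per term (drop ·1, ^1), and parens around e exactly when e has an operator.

base 2: 5 = 2^2 + 1; at 3: 3^3 + 1 = 28; next = 27
base 3: 27 = 3^3; at 4: 4^4 = 256; next = 255

ω^ω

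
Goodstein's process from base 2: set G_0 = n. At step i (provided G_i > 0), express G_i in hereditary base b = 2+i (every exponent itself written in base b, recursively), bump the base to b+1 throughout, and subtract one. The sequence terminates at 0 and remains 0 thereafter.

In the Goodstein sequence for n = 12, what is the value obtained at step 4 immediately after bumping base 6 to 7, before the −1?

5764911

[0] 12 ≡ 2^(2 + 1) + 2^2 (base 2). Lift 3: 108. −1: 107.
[1] 107 ≡ 3^(3 + 1) + 2·3^2 + 2·3 + 2 (base 3). Lift 4: 1066. −1: 1065.
[2] 1065 ≡ 4^(4 + 1) + 2·4^2 + 2·4 + 1 (base 4). Lift 5: 15686. −1: 15685.
[3] 15685 ≡ 5^(5 + 1) + 2·5^2 + 2·5 (base 5). Lift 6: 280020. −1: 280019.
[4] 280019 ≡ 6^(6 + 1) + 2·6^2 + 6 + 5 (base 6). Lift 7: 5764911. −1: 5764910.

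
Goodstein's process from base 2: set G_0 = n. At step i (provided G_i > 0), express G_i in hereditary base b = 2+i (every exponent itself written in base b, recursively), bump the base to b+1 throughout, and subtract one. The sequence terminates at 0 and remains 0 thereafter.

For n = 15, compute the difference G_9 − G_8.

3038500650159

15 —HB2→ 2^(2 + 1) + 2^2 + 2 + 1 —bump→ 3^(3 + 1) + 3^3 + 3 + 1 = 112 —(−1)→ 111
111 —HB3→ 3^(3 + 1) + 3^3 + 3 —bump→ 4^(4 + 1) + 4^4 + 4 = 1284 —(−1)→ 1283
1283 —HB4→ 4^(4 + 1) + 4^4 + 3 —bump→ 5^(5 + 1) + 5^5 + 3 = 18753 —(−1)→ 18752
18752 —HB5→ 5^(5 + 1) + 5^5 + 2 —bump→ 6^(6 + 1) + 6^6 + 2 = 326594 —(−1)→ 326593
326593 —HB6→ 6^(6 + 1) + 6^6 + 1 —bump→ 7^(7 + 1) + 7^7 + 1 = 6588345 —(−1)→ 6588344
6588344 —HB7→ 7^(7 + 1) + 7^7 —bump→ 8^(8 + 1) + 8^8 = 150994944 —(−1)→ 150994943
150994943 —HB8→ 8^(8 + 1) + 7·8^7 + 7·8^6 + 7·8^5 + 7·8^4 + 7·8^3 + 7·8^2 + 7·8 + 7 —bump→ 9^(9 + 1) + 7·9^7 + 7·9^6 + 7·9^5 + 7·9^4 + 7·9^3 + 7·9^2 + 7·9 + 7 = 3524450281 —(−1)→ 3524450280
3524450280 —HB9→ 9^(9 + 1) + 7·9^7 + 7·9^6 + 7·9^5 + 7·9^4 + 7·9^3 + 7·9^2 + 7·9 + 6 —bump→ 10^(10 + 1) + 7·10^7 + 7·10^6 + 7·10^5 + 7·10^4 + 7·10^3 + 7·10^2 + 7·10 + 6 = 100077777776 —(−1)→ 100077777775
100077777775 —HB10→ 10^(10 + 1) + 7·10^7 + 7·10^6 + 7·10^5 + 7·10^4 + 7·10^3 + 7·10^2 + 7·10 + 5 —bump→ 11^(11 + 1) + 7·11^7 + 7·11^6 + 7·11^5 + 7·11^4 + 7·11^3 + 7·11^2 + 7·11 + 5 = 3138578427935 —(−1)→ 3138578427934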